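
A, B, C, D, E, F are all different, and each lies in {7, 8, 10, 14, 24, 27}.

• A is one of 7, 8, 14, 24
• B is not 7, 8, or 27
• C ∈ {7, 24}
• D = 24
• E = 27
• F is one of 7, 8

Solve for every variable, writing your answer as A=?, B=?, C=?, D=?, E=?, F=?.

A=14, B=10, C=7, D=24, E=27, F=8

D must be 24 (only option left). Strike 24 from A, B, C.
E must be 27 (only option left).
C must be 7 (only option left). Remove 7 from A, F.
That leaves F = 8. Eliminate 8 elsewhere: A.
That leaves A = 14. Remove 14 from B.
That leaves B = 10.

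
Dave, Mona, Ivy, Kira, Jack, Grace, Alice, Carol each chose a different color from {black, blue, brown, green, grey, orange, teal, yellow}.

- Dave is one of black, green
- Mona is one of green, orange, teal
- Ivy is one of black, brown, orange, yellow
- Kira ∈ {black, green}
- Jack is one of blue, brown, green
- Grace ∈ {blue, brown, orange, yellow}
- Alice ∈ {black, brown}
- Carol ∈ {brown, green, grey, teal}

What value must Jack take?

Among the 8 variables, grey fits only Carol (and all 8 values in {black, blue, brown, green, grey, orange, teal, yellow} must be used), so Carol = grey.
The 7 still-open variables together cover exactly {black, blue, brown, green, orange, teal, yellow} — 7 values for 7 variables — and teal appears only in Mona's list, so Mona = teal.
Dave and Kira share exactly the 2 values {black, green}; by pigeonhole those values go to them, so strike black, green from Ivy, Jack, Alice.
Alice must be brown (only option left). So Ivy, Jack, Grace can't be brown.
So Jack = blue.

blue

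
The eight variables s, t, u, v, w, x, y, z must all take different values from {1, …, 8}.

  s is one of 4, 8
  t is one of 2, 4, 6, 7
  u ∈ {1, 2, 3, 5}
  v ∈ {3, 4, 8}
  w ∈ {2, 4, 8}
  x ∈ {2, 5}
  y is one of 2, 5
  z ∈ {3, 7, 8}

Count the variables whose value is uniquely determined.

4

The 8 variables draw from only 8 values {1, 2, 3, 4, 5, 6, 7, 8}, so each is used; only u can be 1, hence u = 1.
Among the 7 still-open variables, 6 fits only t (and all 7 values in {2, 3, 4, 5, 6, 7, 8} must be used), so t = 6.
The 6 still-open variables together cover exactly {2, 3, 4, 5, 7, 8} — 6 values for 6 variables — and 7 appears only in z's list, so z = 7.
Among the 5 still-open variables, 3 fits only v (and all 5 values in {2, 3, 4, 5, 8} must be used), so v = 3.
The 2 variables x and y are confined to {2, 5}, which locks those values in; drop them from w.
Determined: t=6, u=1, v=3, z=7. The other variables each still have more than one consistent value. That makes 4.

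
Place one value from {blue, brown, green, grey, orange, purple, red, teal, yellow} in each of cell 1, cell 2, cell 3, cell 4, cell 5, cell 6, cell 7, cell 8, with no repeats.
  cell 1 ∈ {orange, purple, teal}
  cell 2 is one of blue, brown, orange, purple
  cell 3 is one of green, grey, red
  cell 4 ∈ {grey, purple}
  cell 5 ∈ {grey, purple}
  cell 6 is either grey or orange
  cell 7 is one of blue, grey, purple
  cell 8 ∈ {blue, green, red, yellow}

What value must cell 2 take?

The 2 variables cell 4 and cell 5 are confined to {grey, purple}, which locks those values in; drop them from cell 1, cell 2, cell 3, cell 6, cell 7.
cell 6's domain is down to {orange}, so cell 6 = orange. Strike orange from cell 1, cell 2.
cell 7's domain is down to {blue}, so cell 7 = blue. Strike blue from cell 2, cell 8.
So cell 2 = brown.

brown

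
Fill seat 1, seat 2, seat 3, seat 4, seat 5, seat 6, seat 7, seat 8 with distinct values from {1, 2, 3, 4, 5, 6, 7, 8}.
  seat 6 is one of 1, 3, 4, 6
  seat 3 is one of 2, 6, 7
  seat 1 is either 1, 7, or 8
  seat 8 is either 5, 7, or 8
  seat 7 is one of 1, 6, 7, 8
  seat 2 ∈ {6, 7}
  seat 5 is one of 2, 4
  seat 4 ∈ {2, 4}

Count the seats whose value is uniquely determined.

2

The 8 variables draw from only 8 values {1, 2, 3, 4, 5, 6, 7, 8}, so each is used; only seat 6 can be 3, hence seat 6 = 3.
The 7 still-open variables together cover exactly {1, 2, 4, 5, 6, 7, 8} — 7 values for 7 variables — and 5 appears only in seat 8's list, so seat 8 = 5.
seat 4 and seat 5 share exactly the 2 values {2, 4}; by pigeonhole those values go to them, so strike 2, 4 from seat 3.
seat 2 and seat 3 share exactly the 2 values {6, 7}; by pigeonhole those values go to them, so strike 6, 7 from seat 1, seat 7.
Determined: seat 6=3, seat 8=5. The other seats each still have more than one consistent value. That makes 2.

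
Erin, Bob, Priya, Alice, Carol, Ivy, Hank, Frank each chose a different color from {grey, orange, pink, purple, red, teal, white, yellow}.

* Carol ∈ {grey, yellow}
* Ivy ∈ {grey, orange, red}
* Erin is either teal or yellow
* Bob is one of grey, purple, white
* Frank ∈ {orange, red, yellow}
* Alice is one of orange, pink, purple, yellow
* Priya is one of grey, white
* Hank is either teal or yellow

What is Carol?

grey

Among the 8 variables, pink fits only Alice (and all 8 values in {grey, orange, pink, purple, red, teal, white, yellow} must be used), so Alice = pink.
The 7 still-open variables together cover exactly {grey, orange, purple, red, teal, white, yellow} — 7 values for 7 variables — and purple appears only in Bob's list, so Bob = purple.
Among the 6 still-open variables, white fits only Priya (and all 6 values in {grey, orange, red, teal, white, yellow} must be used), so Priya = white.
The 2 variables Erin and Hank are confined to {teal, yellow}, which locks those values in; drop them from Carol, Frank.
So Carol = grey.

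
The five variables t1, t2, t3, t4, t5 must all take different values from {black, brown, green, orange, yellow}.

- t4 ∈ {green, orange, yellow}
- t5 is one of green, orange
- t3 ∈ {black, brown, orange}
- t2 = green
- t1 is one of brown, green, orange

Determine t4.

t2's domain is down to {green}, so t2 = green. Strike green from t1, t4, t5.
t5 has just one choice, so t5 = orange. So t1, t3, t4 can't be orange.
So t4 = yellow.

yellow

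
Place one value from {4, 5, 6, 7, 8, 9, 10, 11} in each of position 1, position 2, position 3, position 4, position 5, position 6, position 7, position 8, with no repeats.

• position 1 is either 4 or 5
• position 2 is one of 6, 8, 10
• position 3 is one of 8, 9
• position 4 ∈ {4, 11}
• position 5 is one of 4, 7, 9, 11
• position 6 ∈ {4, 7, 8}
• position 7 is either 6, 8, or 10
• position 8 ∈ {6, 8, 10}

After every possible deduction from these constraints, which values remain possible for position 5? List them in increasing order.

Among the 8 variables, 5 fits only position 1 (and all 8 values in {4, 5, 6, 7, 8, 9, 10, 11} must be used), so position 1 = 5.
position 2, position 7, position 8 between them cover only {6, 8, 10} — a naked triple. Remove those values from position 3, position 6.
position 3 must be 9 (only option left). Eliminate 9 elsewhere: position 5.
No further eliminations apply; position 5 can still be any of 4, 7, 11.

4, 7, 11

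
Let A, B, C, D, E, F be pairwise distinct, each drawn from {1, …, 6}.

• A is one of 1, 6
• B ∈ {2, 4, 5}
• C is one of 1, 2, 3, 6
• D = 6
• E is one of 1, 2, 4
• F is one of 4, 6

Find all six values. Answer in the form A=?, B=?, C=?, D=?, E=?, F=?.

D must be 6 (only option left). So A, C, F can't be 6.
F has just one choice, so F = 4. So B, E can't be 4.
A's domain is down to {1}, so A = 1. Remove 1 from C, E.
E must be 2 (only option left). So B, C can't be 2.
That leaves B = 5.
C must be 3 (only option left).

A=1, B=5, C=3, D=6, E=2, F=4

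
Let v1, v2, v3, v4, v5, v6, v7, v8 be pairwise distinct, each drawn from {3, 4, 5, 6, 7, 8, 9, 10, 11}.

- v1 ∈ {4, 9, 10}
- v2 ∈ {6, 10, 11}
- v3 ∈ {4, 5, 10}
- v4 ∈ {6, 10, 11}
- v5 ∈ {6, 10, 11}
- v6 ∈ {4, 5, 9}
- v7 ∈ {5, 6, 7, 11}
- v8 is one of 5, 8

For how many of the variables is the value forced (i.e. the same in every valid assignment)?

2

The 8 variables draw from only 8 values {4, 5, 6, 7, 8, 9, 10, 11}, so each is used; only v7 can be 7, hence v7 = 7.
The 7 still-open variables together cover exactly {4, 5, 6, 8, 9, 10, 11} — 7 values for 7 variables — and 8 appears only in v8's list, so v8 = 8.
v2, v4, v5 share exactly the 3 values {6, 10, 11}; by pigeonhole those values go to them, so strike 6, 10, 11 from v1, v3.
Determined: v7=7, v8=8. The other variables each still have more than one consistent value. That makes 2.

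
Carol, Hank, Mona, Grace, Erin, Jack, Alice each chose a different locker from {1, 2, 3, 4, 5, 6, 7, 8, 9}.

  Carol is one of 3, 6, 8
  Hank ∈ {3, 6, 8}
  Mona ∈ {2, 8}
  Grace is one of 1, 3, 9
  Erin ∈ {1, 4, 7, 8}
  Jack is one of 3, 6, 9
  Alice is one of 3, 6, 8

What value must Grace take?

Carol, Hank, Alice share exactly the 3 values {3, 6, 8}; by pigeonhole those values go to them, so strike 3, 6, 8 from Mona, Grace, Erin, Jack.
Mona must be 2 (only option left).
Jack must be 9 (only option left). Eliminate 9 elsewhere: Grace.
So Grace = 1.

1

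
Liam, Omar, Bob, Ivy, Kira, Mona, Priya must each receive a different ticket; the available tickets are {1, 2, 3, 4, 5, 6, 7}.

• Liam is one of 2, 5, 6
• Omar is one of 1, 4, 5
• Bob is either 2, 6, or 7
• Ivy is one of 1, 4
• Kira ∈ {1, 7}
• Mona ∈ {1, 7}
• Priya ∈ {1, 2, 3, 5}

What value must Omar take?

The 7 variables together cover exactly {1, 2, 3, 4, 5, 6, 7} — 7 values for 7 variables — and 3 appears only in Priya's list, so Priya = 3.
The 2 variables Kira and Mona are confined to {1, 7}, which locks those values in; drop them from Omar, Bob, Ivy.
That leaves Ivy = 4. Remove 4 from Omar.
So Omar = 5.

5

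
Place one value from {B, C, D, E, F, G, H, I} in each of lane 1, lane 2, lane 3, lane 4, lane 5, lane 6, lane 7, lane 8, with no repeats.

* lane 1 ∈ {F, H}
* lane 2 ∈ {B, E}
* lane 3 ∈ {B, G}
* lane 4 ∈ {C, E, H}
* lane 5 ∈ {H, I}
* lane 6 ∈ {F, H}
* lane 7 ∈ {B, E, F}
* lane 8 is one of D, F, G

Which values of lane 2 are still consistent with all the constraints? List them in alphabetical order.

Among the 8 variables, C fits only lane 4 (and all 8 values in {B, C, D, E, F, G, H, I} must be used), so lane 4 = C.
The 7 still-open variables together cover exactly {B, D, E, F, G, H, I} — 7 values for 7 variables — and D appears only in lane 8's list, so lane 8 = D.
The 6 still-open variables together cover exactly {B, E, F, G, H, I} — 6 values for 6 variables — and G appears only in lane 3's list, so lane 3 = G.
The 5 still-open variables draw from only 5 values {B, E, F, H, I}, so each is used; only lane 5 can be I, hence lane 5 = I.
lane 1 and lane 6 share exactly the 2 values {F, H}; by pigeonhole those values go to them, so strike F, H from lane 7.
No further eliminations apply; lane 2 can still be any of B, E.

B, E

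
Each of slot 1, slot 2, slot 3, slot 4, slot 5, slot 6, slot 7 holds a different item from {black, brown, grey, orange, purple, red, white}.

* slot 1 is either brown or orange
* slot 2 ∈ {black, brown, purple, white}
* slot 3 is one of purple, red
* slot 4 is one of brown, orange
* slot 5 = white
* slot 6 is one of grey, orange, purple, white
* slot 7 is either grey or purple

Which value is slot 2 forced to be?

black

slot 5 has just one choice, so slot 5 = white. So slot 2, slot 6 can't be white.
Among the 6 still-open variables, black fits only slot 2 (and all 6 values in {black, brown, grey, orange, purple, red} must be used), so slot 2 = black.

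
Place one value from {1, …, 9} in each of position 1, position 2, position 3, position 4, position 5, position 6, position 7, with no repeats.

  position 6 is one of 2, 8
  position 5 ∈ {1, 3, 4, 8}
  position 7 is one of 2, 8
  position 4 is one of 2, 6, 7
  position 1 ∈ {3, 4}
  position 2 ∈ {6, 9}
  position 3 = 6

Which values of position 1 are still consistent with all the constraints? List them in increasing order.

3, 4

position 3 must be 6 (only option left). So position 2, position 4 can't be 6.
That leaves position 2 = 9.
position 6 and position 7 share exactly the 2 values {2, 8}; by pigeonhole those values go to them, so strike 2, 8 from position 4, position 5.
position 4 has just one choice, so position 4 = 7.
No further eliminations apply; position 1 can still be any of 3, 4.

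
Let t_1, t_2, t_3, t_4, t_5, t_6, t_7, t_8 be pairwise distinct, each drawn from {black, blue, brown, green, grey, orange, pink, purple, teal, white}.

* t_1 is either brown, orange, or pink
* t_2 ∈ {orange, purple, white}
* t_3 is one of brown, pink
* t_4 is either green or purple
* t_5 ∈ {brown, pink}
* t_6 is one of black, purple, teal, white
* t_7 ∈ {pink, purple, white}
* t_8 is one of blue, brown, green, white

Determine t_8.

blue

t_3 and t_5 share exactly the 2 values {brown, pink}; by pigeonhole those values go to them, so strike brown, pink from t_1, t_7, t_8.
t_1 has just one choice, so t_1 = orange. So t_2 can't be orange.
t_2 and t_7 between them cover only {purple, white} — a naked pair. Remove those values from t_4, t_6, t_8.
That leaves t_4 = green. Eliminate green elsewhere: t_8.
So t_8 = blue.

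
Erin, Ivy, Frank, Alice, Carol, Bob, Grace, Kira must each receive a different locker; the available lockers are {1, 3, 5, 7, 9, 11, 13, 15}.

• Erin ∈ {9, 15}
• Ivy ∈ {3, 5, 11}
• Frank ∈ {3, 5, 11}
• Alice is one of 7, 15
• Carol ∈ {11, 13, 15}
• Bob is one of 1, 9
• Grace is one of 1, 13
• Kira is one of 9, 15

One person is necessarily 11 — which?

Among the 8 variables, 7 fits only Alice (and all 8 values in {1, 3, 5, 7, 9, 11, 13, 15} must be used), so Alice = 7.
Erin and Kira share exactly the 2 values {9, 15}; by pigeonhole those values go to them, so strike 9, 15 from Carol, Bob.
That leaves Bob = 1. Strike 1 from Grace.
That leaves Grace = 13. Eliminate 13 elsewhere: Carol.
So 11 goes to Carol.

Carol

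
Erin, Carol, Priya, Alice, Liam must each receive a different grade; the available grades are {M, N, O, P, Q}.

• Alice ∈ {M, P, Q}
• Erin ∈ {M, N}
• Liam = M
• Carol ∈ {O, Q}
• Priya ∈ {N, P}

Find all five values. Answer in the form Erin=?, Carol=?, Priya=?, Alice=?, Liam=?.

Liam must be M (only option left). Remove M from Erin, Alice.
Erin must be N (only option left). Eliminate N elsewhere: Priya.
Priya's domain is down to {P}, so Priya = P. Remove P from Alice.
Alice must be Q (only option left). Remove Q from Carol.
Carol has just one choice, so Carol = O.

Erin=N, Carol=O, Priya=P, Alice=Q, Liam=M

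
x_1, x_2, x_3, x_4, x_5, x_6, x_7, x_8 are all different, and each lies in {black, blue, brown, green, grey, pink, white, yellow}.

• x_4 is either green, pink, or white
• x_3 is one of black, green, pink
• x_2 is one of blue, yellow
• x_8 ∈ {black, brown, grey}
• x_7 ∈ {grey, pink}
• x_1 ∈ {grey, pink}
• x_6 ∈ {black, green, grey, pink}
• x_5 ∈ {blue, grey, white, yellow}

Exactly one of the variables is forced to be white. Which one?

The 8 variables together cover exactly {black, blue, brown, green, grey, pink, white, yellow} — 8 values for 8 variables — and brown appears only in x_8's list, so x_8 = brown.
x_1 and x_7 share exactly the 2 values {grey, pink}; by pigeonhole those values go to them, so strike grey, pink from x_3, x_4, x_5, x_6.
x_3 and x_6 between them cover only {black, green} — a naked pair. Remove those values from x_4.
So white goes to x_4.

x_4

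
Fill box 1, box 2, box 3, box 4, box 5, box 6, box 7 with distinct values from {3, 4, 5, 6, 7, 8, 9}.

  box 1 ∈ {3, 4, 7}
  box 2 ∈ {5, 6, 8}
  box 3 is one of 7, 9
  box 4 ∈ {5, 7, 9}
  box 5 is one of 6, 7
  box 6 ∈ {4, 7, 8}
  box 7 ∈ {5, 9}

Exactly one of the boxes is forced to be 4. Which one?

box 6

The 7 variables draw from only 7 values {3, 4, 5, 6, 7, 8, 9}, so each is used; only box 1 can be 3, hence box 1 = 3.
Among the 6 still-open variables, 4 fits only box 6 (and all 6 values in {4, 5, 6, 7, 8, 9} must be used), so box 6 = 4.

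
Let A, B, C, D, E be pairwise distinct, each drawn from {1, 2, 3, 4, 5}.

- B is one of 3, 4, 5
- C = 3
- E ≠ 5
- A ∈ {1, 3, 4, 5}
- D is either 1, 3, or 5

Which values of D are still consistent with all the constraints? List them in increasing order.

C must be 3 (only option left). Eliminate 3 elsewhere: A, B, D, E.
The 4 still-open variables draw from only 4 values {1, 2, 4, 5}, so each is used; only E can be 2, hence E = 2.
No further eliminations apply; D can still be any of 1, 5.

1, 5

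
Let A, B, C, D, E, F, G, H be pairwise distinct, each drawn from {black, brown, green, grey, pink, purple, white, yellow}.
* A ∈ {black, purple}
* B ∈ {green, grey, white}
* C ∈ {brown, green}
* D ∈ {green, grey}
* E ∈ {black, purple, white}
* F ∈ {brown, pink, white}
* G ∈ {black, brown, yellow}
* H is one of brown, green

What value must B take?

The 8 variables together cover exactly {black, brown, green, grey, pink, purple, white, yellow} — 8 values for 8 variables — and pink appears only in F's list, so F = pink.
Among the 7 still-open variables, yellow fits only G (and all 7 values in {black, brown, green, grey, purple, white, yellow} must be used), so G = yellow.
The 2 variables C and H are confined to {brown, green}, which locks those values in; drop them from B, D.
D has just one choice, so D = grey. Remove grey from B.
So B = white.

white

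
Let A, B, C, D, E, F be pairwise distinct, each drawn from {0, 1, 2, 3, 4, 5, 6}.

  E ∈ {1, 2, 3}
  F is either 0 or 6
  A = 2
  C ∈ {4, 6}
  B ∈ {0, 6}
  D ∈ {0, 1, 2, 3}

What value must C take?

4

A has just one choice, so A = 2. Strike 2 from D, E.
Among the 5 still-open variables, 4 fits only C (and all 5 values in {0, 1, 3, 4, 6} must be used), so C = 4.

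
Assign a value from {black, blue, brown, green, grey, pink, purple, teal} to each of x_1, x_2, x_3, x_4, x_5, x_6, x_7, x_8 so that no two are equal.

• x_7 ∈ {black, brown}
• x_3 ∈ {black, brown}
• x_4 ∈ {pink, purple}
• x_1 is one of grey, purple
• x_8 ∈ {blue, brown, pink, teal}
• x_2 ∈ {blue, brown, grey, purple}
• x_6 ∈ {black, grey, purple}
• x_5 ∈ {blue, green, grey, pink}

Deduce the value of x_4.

pink

The 8 variables draw from only 8 values {black, blue, brown, green, grey, pink, purple, teal}, so each is used; only x_5 can be green, hence x_5 = green.
The 7 still-open variables together cover exactly {black, blue, brown, grey, pink, purple, teal} — 7 values for 7 variables — and teal appears only in x_8's list, so x_8 = teal.
The 6 still-open variables draw from only 6 values {black, blue, brown, grey, pink, purple}, so each is used; only x_2 can be blue, hence x_2 = blue.
Among the 5 still-open variables, pink fits only x_4 (and all 5 values in {black, brown, grey, pink, purple} must be used), so x_4 = pink.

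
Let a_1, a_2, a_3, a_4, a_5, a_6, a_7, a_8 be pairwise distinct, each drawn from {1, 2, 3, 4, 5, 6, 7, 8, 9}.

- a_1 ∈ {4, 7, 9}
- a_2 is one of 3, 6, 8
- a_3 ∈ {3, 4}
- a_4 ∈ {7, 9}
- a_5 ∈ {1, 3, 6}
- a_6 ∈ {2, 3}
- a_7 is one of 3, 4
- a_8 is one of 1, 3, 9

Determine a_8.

The 8 variables draw from only 8 values {1, 2, 3, 4, 6, 7, 8, 9}, so each is used; only a_6 can be 2, hence a_6 = 2.
The 7 still-open variables draw from only 7 values {1, 3, 4, 6, 7, 8, 9}, so each is used; only a_2 can be 8, hence a_2 = 8.
The 6 still-open variables draw from only 6 values {1, 3, 4, 6, 7, 9}, so each is used; only a_5 can be 6, hence a_5 = 6.
The 5 still-open variables together cover exactly {1, 3, 4, 7, 9} — 5 values for 5 variables — and 1 appears only in a_8's list, so a_8 = 1.

1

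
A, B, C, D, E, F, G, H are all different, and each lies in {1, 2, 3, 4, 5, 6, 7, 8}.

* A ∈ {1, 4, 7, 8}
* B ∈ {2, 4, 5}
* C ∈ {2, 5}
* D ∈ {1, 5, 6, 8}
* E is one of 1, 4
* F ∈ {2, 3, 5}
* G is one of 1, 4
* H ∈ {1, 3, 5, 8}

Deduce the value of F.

3

The 8 variables draw from only 8 values {1, 2, 3, 4, 5, 6, 7, 8}, so each is used; only D can be 6, hence D = 6.
The 7 still-open variables draw from only 7 values {1, 2, 3, 4, 5, 7, 8}, so each is used; only A can be 7, hence A = 7.
The 6 still-open variables together cover exactly {1, 2, 3, 4, 5, 8} — 6 values for 6 variables — and 8 appears only in H's list, so H = 8.
The 5 still-open variables draw from only 5 values {1, 2, 3, 4, 5}, so each is used; only F can be 3, hence F = 3.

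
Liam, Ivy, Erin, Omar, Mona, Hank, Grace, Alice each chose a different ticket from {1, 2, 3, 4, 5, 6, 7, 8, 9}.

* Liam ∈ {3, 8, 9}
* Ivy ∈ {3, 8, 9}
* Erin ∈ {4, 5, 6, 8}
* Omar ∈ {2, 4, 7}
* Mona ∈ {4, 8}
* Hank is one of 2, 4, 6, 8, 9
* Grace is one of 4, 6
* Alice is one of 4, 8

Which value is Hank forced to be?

2

The 8 variables together cover exactly {2, 3, 4, 5, 6, 7, 8, 9} — 8 values for 8 variables — and 5 appears only in Erin's list, so Erin = 5.
Among the 7 still-open variables, 7 fits only Omar (and all 7 values in {2, 3, 4, 6, 7, 8, 9} must be used), so Omar = 7.
The 6 still-open variables together cover exactly {2, 3, 4, 6, 8, 9} — 6 values for 6 variables — and 2 appears only in Hank's list, so Hank = 2.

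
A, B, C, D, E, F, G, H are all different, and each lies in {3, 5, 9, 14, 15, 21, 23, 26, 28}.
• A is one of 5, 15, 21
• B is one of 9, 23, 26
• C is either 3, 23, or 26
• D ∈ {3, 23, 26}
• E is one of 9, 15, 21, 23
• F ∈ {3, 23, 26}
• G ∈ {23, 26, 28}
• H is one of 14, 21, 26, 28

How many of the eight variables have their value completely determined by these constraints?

2

The 3 variables C, D, F are confined to {3, 23, 26}, which locks those values in; drop them from B, E, G, H.
That leaves B = 9. Remove 9 from E.
G's domain is down to {28}, so G = 28. Strike 28 from H.
Determined: B=9, G=28. The other variables each still have more than one consistent value. That makes 2.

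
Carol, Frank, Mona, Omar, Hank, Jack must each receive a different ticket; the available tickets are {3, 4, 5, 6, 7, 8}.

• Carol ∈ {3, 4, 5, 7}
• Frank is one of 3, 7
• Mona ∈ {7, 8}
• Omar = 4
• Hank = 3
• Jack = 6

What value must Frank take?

7

Omar must be 4 (only option left). Eliminate 4 elsewhere: Carol.
Hank's domain is down to {3}, so Hank = 3. Eliminate 3 elsewhere: Carol, Frank.
So Frank = 7.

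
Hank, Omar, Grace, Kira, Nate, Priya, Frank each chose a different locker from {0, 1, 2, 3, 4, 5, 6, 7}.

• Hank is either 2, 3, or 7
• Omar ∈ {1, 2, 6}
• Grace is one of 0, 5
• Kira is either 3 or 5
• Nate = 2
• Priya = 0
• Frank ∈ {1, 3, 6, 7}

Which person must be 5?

Nate has just one choice, so Nate = 2. Eliminate 2 elsewhere: Hank, Omar.
Priya must be 0 (only option left). Strike 0 from Grace.
So 5 goes to Grace.

Grace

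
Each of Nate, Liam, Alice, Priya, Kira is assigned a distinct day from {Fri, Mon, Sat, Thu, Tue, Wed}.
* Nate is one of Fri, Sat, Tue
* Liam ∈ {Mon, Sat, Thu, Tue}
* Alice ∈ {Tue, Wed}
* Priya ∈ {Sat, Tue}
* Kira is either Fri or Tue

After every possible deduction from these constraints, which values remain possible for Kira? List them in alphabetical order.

Fri, Tue

The 3 variables Nate, Priya, Kira are confined to {Fri, Sat, Tue}, which locks those values in; drop them from Liam, Alice.
Alice must be Wed (only option left).
No further eliminations apply; Kira can still be any of Fri, Tue.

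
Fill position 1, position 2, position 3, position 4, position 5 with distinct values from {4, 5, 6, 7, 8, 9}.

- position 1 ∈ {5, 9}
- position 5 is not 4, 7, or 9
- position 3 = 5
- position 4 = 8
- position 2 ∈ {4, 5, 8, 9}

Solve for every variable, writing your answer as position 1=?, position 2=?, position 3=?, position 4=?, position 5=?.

position 1=9, position 2=4, position 3=5, position 4=8, position 5=6

position 3 must be 5 (only option left). Eliminate 5 elsewhere: position 1, position 2, position 5.
position 4 has just one choice, so position 4 = 8. Eliminate 8 elsewhere: position 2, position 5.
position 5 must be 6 (only option left).
That leaves position 1 = 9. Eliminate 9 elsewhere: position 2.
position 2 must be 4 (only option left).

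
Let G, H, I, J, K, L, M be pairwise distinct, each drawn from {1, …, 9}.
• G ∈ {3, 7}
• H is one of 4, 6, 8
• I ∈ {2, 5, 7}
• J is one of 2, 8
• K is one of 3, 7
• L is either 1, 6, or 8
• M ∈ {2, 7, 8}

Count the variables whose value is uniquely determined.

1

G and K share exactly the 2 values {3, 7}; by pigeonhole those values go to them, so strike 3, 7 from I, M.
The 2 variables J and M are confined to {2, 8}, which locks those values in; drop them from H, I, L.
I's domain is down to {5}, so I = 5.
Determined: I=5. The other variables each still have more than one consistent value. That makes 1.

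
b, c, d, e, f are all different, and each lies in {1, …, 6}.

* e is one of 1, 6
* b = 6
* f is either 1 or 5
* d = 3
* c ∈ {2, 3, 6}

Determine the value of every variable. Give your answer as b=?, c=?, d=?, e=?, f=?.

b=6, c=2, d=3, e=1, f=5

b has just one choice, so b = 6. Strike 6 from c, e.
That leaves d = 3. Strike 3 from c.
e has just one choice, so e = 1. Remove 1 from f.
f must be 5 (only option left).
c has just one choice, so c = 2.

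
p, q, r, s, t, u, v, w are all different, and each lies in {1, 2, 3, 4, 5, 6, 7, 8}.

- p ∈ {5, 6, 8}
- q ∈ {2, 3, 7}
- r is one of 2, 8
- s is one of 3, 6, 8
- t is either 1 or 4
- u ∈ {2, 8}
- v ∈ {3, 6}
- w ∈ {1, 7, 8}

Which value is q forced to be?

Among the 8 variables, 4 fits only t (and all 8 values in {1, 2, 3, 4, 5, 6, 7, 8} must be used), so t = 4.
The 7 still-open variables together cover exactly {1, 2, 3, 5, 6, 7, 8} — 7 values for 7 variables — and 1 appears only in w's list, so w = 1.
The 6 still-open variables together cover exactly {2, 3, 5, 6, 7, 8} — 6 values for 6 variables — and 5 appears only in p's list, so p = 5.
The 5 still-open variables together cover exactly {2, 3, 6, 7, 8} — 5 values for 5 variables — and 7 appears only in q's list, so q = 7.

7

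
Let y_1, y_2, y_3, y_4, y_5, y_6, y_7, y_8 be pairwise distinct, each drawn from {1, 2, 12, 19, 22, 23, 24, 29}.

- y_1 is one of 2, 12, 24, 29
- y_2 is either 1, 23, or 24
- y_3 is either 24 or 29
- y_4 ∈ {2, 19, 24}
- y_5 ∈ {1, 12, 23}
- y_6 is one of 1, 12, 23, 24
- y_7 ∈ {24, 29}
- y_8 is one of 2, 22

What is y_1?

The 8 variables together cover exactly {1, 2, 12, 19, 22, 23, 24, 29} — 8 values for 8 variables — and 19 appears only in y_4's list, so y_4 = 19.
The 7 still-open variables draw from only 7 values {1, 2, 12, 22, 23, 24, 29}, so each is used; only y_8 can be 22, hence y_8 = 22.
The 6 still-open variables together cover exactly {1, 2, 12, 23, 24, 29} — 6 values for 6 variables — and 2 appears only in y_1's list, so y_1 = 2.

2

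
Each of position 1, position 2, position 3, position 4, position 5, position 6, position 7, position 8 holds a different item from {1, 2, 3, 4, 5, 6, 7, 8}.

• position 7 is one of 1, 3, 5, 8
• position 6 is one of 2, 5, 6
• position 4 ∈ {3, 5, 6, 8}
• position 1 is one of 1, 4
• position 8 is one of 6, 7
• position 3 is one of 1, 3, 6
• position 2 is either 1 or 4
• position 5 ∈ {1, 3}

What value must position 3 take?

6

The 8 variables together cover exactly {1, 2, 3, 4, 5, 6, 7, 8} — 8 values for 8 variables — and 2 appears only in position 6's list, so position 6 = 2.
The 7 still-open variables draw from only 7 values {1, 3, 4, 5, 6, 7, 8}, so each is used; only position 8 can be 7, hence position 8 = 7.
The 2 variables position 1 and position 2 are confined to {1, 4}, which locks those values in; drop them from position 3, position 5, position 7.
position 5's domain is down to {3}, so position 5 = 3. Eliminate 3 elsewhere: position 3, position 4, position 7.
So position 3 = 6.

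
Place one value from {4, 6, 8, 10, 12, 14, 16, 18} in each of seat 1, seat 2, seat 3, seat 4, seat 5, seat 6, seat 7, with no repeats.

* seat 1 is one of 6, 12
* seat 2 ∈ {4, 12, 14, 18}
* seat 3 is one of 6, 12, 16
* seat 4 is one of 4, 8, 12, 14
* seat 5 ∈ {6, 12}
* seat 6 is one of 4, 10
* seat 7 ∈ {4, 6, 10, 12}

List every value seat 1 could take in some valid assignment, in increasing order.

seat 1 and seat 5 share exactly the 2 values {6, 12}; by pigeonhole those values go to them, so strike 6, 12 from seat 2, seat 3, seat 4, seat 7.
seat 3 has just one choice, so seat 3 = 16.
seat 6 and seat 7 between them cover only {4, 10} — a naked pair. Remove those values from seat 2, seat 4.
No further eliminations apply; seat 1 can still be any of 6, 12.

6, 12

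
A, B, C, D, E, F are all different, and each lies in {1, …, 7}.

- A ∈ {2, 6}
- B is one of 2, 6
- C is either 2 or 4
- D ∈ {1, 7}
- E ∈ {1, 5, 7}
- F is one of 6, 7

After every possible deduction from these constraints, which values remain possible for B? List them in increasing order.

2, 6

The 6 variables together cover exactly {1, 2, 4, 5, 6, 7} — 6 values for 6 variables — and 4 appears only in C's list, so C = 4.
Among the 5 still-open variables, 5 fits only E (and all 5 values in {1, 2, 5, 6, 7} must be used), so E = 5.
The 4 still-open variables together cover exactly {1, 2, 6, 7} — 4 values for 4 variables — and 1 appears only in D's list, so D = 1.
Among the 3 still-open variables, 7 fits only F (and all 3 values in {2, 6, 7} must be used), so F = 7.
No further eliminations apply; B can still be any of 2, 6.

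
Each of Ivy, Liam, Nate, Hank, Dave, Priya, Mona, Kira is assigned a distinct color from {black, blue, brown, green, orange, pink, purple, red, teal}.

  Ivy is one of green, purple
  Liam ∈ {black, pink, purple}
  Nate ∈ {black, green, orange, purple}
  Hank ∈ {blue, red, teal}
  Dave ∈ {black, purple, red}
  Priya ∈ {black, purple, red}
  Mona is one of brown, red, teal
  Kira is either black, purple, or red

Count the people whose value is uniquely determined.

3

Dave, Priya, Kira share exactly the 3 values {black, purple, red}; by pigeonhole those values go to them, so strike black, purple, red from Ivy, Liam, Nate, Hank, Mona.
Ivy has just one choice, so Ivy = green. Eliminate green elsewhere: Nate.
Liam must be pink (only option left).
That leaves Nate = orange.
Determined: Ivy=green, Liam=pink, Nate=orange. The other people each still have more than one consistent value. That makes 3.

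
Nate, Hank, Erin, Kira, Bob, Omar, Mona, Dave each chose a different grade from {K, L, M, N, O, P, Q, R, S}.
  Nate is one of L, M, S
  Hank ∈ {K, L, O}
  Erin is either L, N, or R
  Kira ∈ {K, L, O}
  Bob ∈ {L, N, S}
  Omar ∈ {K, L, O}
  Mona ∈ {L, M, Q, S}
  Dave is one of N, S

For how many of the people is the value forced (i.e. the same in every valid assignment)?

3

Among the 8 variables, Q fits only Mona (and all 8 values in {K, L, M, N, O, Q, R, S} must be used), so Mona = Q.
The 7 still-open variables together cover exactly {K, L, M, N, O, R, S} — 7 values for 7 variables — and M appears only in Nate's list, so Nate = M.
The 6 still-open variables draw from only 6 values {K, L, N, O, R, S}, so each is used; only Erin can be R, hence Erin = R.
The 3 variables Hank, Kira, Omar are confined to {K, L, O}, which locks those values in; drop them from Bob.
Determined: Nate=M, Erin=R, Mona=Q. The other people each still have more than one consistent value. That makes 3.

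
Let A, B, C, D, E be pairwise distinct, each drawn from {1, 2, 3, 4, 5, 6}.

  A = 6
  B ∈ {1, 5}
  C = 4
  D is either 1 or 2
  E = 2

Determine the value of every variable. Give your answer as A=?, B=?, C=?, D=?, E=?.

A=6, B=5, C=4, D=1, E=2

A's domain is down to {6}, so A = 6.
C must be 4 (only option left).
E has just one choice, so E = 2. Remove 2 from D.
That leaves D = 1. Eliminate 1 elsewhere: B.
B has just one choice, so B = 5.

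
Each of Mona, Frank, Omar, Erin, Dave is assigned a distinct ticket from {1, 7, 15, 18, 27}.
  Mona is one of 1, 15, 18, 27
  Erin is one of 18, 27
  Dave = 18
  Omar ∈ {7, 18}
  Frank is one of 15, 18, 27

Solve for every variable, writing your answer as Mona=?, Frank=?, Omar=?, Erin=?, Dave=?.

Mona=1, Frank=15, Omar=7, Erin=27, Dave=18

Dave's domain is down to {18}, so Dave = 18. Strike 18 from Mona, Frank, Omar, Erin.
That leaves Omar = 7.
Erin has just one choice, so Erin = 27. So Mona, Frank can't be 27.
Frank's domain is down to {15}, so Frank = 15. Eliminate 15 elsewhere: Mona.
That leaves Mona = 1.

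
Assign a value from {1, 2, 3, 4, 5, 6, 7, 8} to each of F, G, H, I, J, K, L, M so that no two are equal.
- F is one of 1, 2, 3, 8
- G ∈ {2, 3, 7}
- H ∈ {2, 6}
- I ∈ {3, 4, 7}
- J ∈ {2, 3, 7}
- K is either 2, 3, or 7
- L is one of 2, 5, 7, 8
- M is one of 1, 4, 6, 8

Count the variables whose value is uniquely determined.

3

Among the 8 variables, 5 fits only L (and all 8 values in {1, 2, 3, 4, 5, 6, 7, 8} must be used), so L = 5.
G, J, K share exactly the 3 values {2, 3, 7}; by pigeonhole those values go to them, so strike 2, 3, 7 from F, H, I.
That leaves H = 6. Remove 6 from M.
I has just one choice, so I = 4. Eliminate 4 elsewhere: M.
Determined: H=6, I=4, L=5. The other variables each still have more than one consistent value. That makes 3.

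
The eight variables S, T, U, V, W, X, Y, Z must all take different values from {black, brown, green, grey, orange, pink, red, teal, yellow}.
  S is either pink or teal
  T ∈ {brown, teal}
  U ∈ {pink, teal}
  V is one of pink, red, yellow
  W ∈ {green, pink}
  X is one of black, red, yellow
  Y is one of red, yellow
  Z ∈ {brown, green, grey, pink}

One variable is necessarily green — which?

The 8 variables draw from only 8 values {black, brown, green, grey, pink, red, teal, yellow}, so each is used; only X can be black, hence X = black.
The 7 still-open variables draw from only 7 values {brown, green, grey, pink, red, teal, yellow}, so each is used; only Z can be grey, hence Z = grey.
The 6 still-open variables together cover exactly {brown, green, pink, red, teal, yellow} — 6 values for 6 variables — and brown appears only in T's list, so T = brown.
Among the 5 still-open variables, green fits only W (and all 5 values in {green, pink, red, teal, yellow} must be used), so W = green.

W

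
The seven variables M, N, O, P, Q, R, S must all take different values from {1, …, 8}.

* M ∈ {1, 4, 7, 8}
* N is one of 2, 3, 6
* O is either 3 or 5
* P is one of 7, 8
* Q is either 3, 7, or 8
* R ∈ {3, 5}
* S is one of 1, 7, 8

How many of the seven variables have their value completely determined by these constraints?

2

The 2 variables O and R are confined to {3, 5}, which locks those values in; drop them from N, Q.
The 2 variables P and Q are confined to {7, 8}, which locks those values in; drop them from M, S.
S's domain is down to {1}, so S = 1. So M can't be 1.
M's domain is down to {4}, so M = 4.
Determined: M=4, S=1. The other variables each still have more than one consistent value. That makes 2.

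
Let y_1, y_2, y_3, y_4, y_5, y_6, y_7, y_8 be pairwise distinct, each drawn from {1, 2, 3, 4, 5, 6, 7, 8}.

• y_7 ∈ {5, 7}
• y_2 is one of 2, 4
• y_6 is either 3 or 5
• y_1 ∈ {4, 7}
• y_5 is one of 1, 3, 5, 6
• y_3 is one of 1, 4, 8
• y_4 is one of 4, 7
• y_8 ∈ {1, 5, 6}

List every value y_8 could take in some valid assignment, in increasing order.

The 8 variables draw from only 8 values {1, 2, 3, 4, 5, 6, 7, 8}, so each is used; only y_2 can be 2, hence y_2 = 2.
The 7 still-open variables draw from only 7 values {1, 3, 4, 5, 6, 7, 8}, so each is used; only y_3 can be 8, hence y_3 = 8.
The 2 variables y_1 and y_4 are confined to {4, 7}, which locks those values in; drop them from y_7.
y_7 has just one choice, so y_7 = 5. Eliminate 5 elsewhere: y_5, y_6, y_8.
That leaves y_6 = 3. Remove 3 from y_5.
No further eliminations apply; y_8 can still be any of 1, 6.

1, 6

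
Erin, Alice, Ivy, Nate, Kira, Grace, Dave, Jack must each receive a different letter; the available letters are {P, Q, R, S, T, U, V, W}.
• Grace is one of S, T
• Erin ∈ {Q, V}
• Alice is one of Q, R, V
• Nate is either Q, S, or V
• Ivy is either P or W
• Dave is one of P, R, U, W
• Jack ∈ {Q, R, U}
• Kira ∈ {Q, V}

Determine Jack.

The 8 variables draw from only 8 values {P, Q, R, S, T, U, V, W}, so each is used; only Grace can be T, hence Grace = T.
The 7 still-open variables draw from only 7 values {P, Q, R, S, U, V, W}, so each is used; only Nate can be S, hence Nate = S.
Erin and Kira between them cover only {Q, V} — a naked pair. Remove those values from Alice, Jack.
Alice must be R (only option left). Strike R from Dave, Jack.
So Jack = U.

U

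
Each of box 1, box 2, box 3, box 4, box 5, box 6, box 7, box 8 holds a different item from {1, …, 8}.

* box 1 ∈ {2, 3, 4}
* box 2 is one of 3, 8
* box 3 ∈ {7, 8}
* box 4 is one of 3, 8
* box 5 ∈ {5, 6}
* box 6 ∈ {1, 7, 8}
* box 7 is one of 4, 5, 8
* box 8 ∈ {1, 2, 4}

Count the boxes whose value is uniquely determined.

4

The 8 variables together cover exactly {1, 2, 3, 4, 5, 6, 7, 8} — 8 values for 8 variables — and 6 appears only in box 5's list, so box 5 = 6.
The 7 still-open variables together cover exactly {1, 2, 3, 4, 5, 7, 8} — 7 values for 7 variables — and 5 appears only in box 7's list, so box 7 = 5.
box 2 and box 4 share exactly the 2 values {3, 8}; by pigeonhole those values go to them, so strike 3, 8 from box 1, box 3, box 6.
That leaves box 3 = 7. Eliminate 7 elsewhere: box 6.
box 6 has just one choice, so box 6 = 1. So box 8 can't be 1.
Determined: box 3=7, box 5=6, box 6=1, box 7=5. The other boxes each still have more than one consistent value. That makes 4.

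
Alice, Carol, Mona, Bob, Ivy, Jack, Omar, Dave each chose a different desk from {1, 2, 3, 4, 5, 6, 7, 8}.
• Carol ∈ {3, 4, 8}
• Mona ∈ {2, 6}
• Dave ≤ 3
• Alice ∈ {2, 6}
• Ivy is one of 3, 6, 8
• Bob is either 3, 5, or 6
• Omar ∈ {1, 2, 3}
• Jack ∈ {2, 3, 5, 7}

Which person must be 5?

Bob

Among the 8 variables, 4 fits only Carol (and all 8 values in {1, 2, 3, 4, 5, 6, 7, 8} must be used), so Carol = 4.
The 7 still-open variables draw from only 7 values {1, 2, 3, 5, 6, 7, 8}, so each is used; only Jack can be 7, hence Jack = 7.
The 6 still-open variables together cover exactly {1, 2, 3, 5, 6, 8} — 6 values for 6 variables — and 5 appears only in Bob's list, so Bob = 5.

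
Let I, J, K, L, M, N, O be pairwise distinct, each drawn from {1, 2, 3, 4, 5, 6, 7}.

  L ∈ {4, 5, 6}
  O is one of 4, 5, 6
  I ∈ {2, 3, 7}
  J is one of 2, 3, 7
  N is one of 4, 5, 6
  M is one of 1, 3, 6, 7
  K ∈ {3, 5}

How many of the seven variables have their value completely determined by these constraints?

2

Among the 7 variables, 1 fits only M (and all 7 values in {1, 2, 3, 4, 5, 6, 7} must be used), so M = 1.
L, N, O share exactly the 3 values {4, 5, 6}; by pigeonhole those values go to them, so strike 4, 5, 6 from K.
K must be 3 (only option left). So I, J can't be 3.
Determined: K=3, M=1. The other variables each still have more than one consistent value. That makes 2.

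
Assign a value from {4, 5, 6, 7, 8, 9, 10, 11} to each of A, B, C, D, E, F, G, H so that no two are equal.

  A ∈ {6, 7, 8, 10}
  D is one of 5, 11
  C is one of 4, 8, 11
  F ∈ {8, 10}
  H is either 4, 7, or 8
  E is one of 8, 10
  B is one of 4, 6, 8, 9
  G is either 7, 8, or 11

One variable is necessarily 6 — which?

A

The 8 variables draw from only 8 values {4, 5, 6, 7, 8, 9, 10, 11}, so each is used; only D can be 5, hence D = 5.
The 7 still-open variables draw from only 7 values {4, 6, 7, 8, 9, 10, 11}, so each is used; only B can be 9, hence B = 9.
The 6 still-open variables draw from only 6 values {4, 6, 7, 8, 10, 11}, so each is used; only A can be 6, hence A = 6.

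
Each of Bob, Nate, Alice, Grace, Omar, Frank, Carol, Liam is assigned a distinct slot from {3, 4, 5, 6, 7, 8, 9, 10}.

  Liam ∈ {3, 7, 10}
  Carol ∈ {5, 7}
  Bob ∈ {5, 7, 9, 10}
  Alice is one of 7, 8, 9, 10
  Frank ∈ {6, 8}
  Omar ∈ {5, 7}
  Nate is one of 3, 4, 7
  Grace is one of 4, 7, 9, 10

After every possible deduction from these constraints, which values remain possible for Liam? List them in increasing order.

3, 10

Among the 8 variables, 6 fits only Frank (and all 8 values in {3, 4, 5, 6, 7, 8, 9, 10} must be used), so Frank = 6.
The 7 still-open variables draw from only 7 values {3, 4, 5, 7, 8, 9, 10}, so each is used; only Alice can be 8, hence Alice = 8.
The 2 variables Omar and Carol are confined to {5, 7}, which locks those values in; drop them from Bob, Nate, Grace, Liam.
No further eliminations apply; Liam can still be any of 3, 10.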